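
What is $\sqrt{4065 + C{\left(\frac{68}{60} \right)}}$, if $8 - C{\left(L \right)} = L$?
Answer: $\frac{\sqrt{916170}}{15} \approx 63.811$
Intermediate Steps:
$C{\left(L \right)} = 8 - L$
$\sqrt{4065 + C{\left(\frac{68}{60} \right)}} = \sqrt{4065 + \left(8 - \frac{68}{60}\right)} = \sqrt{4065 + \left(8 - 68 \cdot \frac{1}{60}\right)} = \sqrt{4065 + \left(8 - \frac{17}{15}\right)} = \sqrt{4065 + \frac{103}{15}} = \sqrt{\frac{61078}{15}} = \frac{\sqrt{916170}}{15}$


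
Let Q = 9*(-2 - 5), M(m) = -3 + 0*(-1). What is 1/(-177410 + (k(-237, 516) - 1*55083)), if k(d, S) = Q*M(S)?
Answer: -1/232304 ≈ -4.3047e-6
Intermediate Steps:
M(m) = -3 (M(m) = -3 + 0 = -3)
Q = -63 (Q = 9*(-7) = -63)
k(d, S) = 189 (k(d, S) = -63*(-3) = 189)
1/(-177410 + (k(-237, 516) - 1*55083)) = 1/(-177410 + (189 - 1*55083)) = 1/(-177410 + (189 - 55083)) = 1/(-177410 - 54894) = 1/(-232304) = -1/232304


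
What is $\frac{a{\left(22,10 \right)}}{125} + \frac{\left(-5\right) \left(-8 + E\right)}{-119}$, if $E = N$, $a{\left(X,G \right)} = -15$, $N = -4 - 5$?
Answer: $- \frac{146}{175} \approx -0.83429$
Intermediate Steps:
$N = -9$ ($N = -4 - 5 = -9$)
$E = -9$
$\frac{a{\left(22,10 \right)}}{125} + \frac{\left(-5\right) \left(-8 + E\right)}{-119} = - \frac{15}{125} + \frac{\left(-5\right) \left(-8 - 9\right)}{-119} = \left(-15\right) \frac{1}{125} + \left(-5\right) \left(-17\right) \left(- \frac{1}{119}\right) = - \frac{3}{25} + 85 \left(- \frac{1}{119}\right) = - \frac{3}{25} - \frac{5}{7} = - \frac{146}{175}$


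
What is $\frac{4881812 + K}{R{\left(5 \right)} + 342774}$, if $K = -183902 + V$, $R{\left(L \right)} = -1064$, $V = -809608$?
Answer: $\frac{1944151}{170855} \approx 11.379$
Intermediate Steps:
$K = -993510$ ($K = -183902 - 809608 = -993510$)
$\frac{4881812 + K}{R{\left(5 \right)} + 342774} = \frac{4881812 - 993510}{-1064 + 342774} = \frac{3888302}{341710} = 3888302 \cdot \frac{1}{341710} = \frac{1944151}{170855}$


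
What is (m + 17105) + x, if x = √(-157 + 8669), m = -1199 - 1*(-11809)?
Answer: 27715 + 8*√133 ≈ 27807.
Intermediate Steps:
m = 10610 (m = -1199 + 11809 = 10610)
x = 8*√133 (x = √8512 = 8*√133 ≈ 92.260)
(m + 17105) + x = (10610 + 17105) + 8*√133 = 27715 + 8*√133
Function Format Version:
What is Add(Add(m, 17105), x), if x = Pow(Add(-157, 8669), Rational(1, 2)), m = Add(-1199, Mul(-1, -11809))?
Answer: Add(27715, Mul(8, Pow(133, Rational(1, 2)))) ≈ 27807.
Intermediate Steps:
m = 10610 (m = Add(-1199, 11809) = 10610)
x = Mul(8, Pow(133, Rational(1, 2))) (x = Pow(8512, Rational(1, 2)) = Mul(8, Pow(133, Rational(1, 2))) ≈ 92.260)
Add(Add(m, 17105), x) = Add(Add(10610, 17105), Mul(8, Pow(133, Rational(1, 2)))) = Add(27715, Mul(8, Pow(133, Rational(1, 2))))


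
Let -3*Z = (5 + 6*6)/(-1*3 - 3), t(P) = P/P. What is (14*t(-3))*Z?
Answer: 287/9 ≈ 31.889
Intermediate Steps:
t(P) = 1
Z = 41/18 (Z = -(5 + 6*6)/(3*(-1*3 - 3)) = -(5 + 36)/(3*(-3 - 3)) = -41/(3*(-6)) = -41*(-1)/(3*6) = -1/3*(-41/6) = 41/18 ≈ 2.2778)
(14*t(-3))*Z = (14*1)*(41/18) = 14*(41/18) = 287/9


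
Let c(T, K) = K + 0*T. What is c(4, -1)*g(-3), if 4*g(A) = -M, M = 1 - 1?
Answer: 0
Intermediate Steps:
M = 0
c(T, K) = K (c(T, K) = K + 0 = K)
g(A) = 0 (g(A) = (-1*0)/4 = (1/4)*0 = 0)
c(4, -1)*g(-3) = -1*0 = 0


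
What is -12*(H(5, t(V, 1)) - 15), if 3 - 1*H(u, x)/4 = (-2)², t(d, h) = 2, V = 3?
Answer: 228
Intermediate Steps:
H(u, x) = -4 (H(u, x) = 12 - 4*(-2)² = 12 - 4*4 = 12 - 16 = -4)
-12*(H(5, t(V, 1)) - 15) = -12*(-4 - 15) = -12*(-19) = 228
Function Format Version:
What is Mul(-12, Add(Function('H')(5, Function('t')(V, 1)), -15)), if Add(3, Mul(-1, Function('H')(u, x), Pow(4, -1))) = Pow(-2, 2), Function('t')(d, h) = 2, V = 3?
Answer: 228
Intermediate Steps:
Function('H')(u, x) = -4 (Function('H')(u, x) = Add(12, Mul(-4, Pow(-2, 2))) = Add(12, Mul(-4, 4)) = Add(12, -16) = -4)
Mul(-12, Add(Function('H')(5, Function('t')(V, 1)), -15)) = Mul(-12, Add(-4, -15)) = Mul(-12, -19) = 228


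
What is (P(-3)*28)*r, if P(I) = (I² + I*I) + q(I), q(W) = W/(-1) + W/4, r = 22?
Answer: 12474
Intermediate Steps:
q(W) = -3*W/4 (q(W) = W*(-1) + W*(¼) = -W + W/4 = -3*W/4)
P(I) = 2*I² - 3*I/4 (P(I) = (I² + I*I) - 3*I/4 = (I² + I²) - 3*I/4 = 2*I² - 3*I/4)
(P(-3)*28)*r = (((¼)*(-3)*(-3 + 8*(-3)))*28)*22 = (((¼)*(-3)*(-3 - 24))*28)*22 = (((¼)*(-3)*(-27))*28)*22 = ((81/4)*28)*22 = 567*22 = 12474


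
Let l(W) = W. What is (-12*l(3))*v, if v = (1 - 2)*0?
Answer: 0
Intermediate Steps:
v = 0 (v = -1*0 = 0)
(-12*l(3))*v = -12*3*0 = -36*0 = 0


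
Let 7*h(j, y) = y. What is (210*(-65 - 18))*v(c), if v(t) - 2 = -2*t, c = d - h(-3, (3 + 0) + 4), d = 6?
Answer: 139440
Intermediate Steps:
h(j, y) = y/7
c = 5 (c = 6 - ((3 + 0) + 4)/7 = 6 - (3 + 4)/7 = 6 - 7/7 = 6 - 1*1 = 6 - 1 = 5)
v(t) = 2 - 2*t
(210*(-65 - 18))*v(c) = (210*(-65 - 18))*(2 - 2*5) = (210*(-83))*(2 - 10) = -17430*(-8) = 139440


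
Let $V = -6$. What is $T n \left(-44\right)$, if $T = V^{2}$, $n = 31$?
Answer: $-49104$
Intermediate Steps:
$T = 36$ ($T = \left(-6\right)^{2} = 36$)
$T n \left(-44\right) = 36 \cdot 31 \left(-44\right) = 1116 \left(-44\right) = -49104$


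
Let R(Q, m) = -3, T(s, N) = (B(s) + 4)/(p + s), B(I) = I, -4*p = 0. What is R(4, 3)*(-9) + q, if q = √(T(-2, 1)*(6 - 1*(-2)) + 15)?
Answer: 27 + √7 ≈ 29.646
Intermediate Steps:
p = 0 (p = -¼*0 = 0)
T(s, N) = (4 + s)/s (T(s, N) = (s + 4)/(0 + s) = (4 + s)/s)
q = √7 (q = √(((4 - 2)/(-2))*(6 - 1*(-2)) + 15) = √((-½*2)*(6 + 2) + 15) = √(-1*8 + 15) = √(-8 + 15) = √7 ≈ 2.6458)
R(4, 3)*(-9) + q = -3*(-9) + √7 = 27 + √7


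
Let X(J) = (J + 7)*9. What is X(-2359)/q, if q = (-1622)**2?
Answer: -5292/657721 ≈ -0.0080460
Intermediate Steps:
X(J) = 63 + 9*J (X(J) = (7 + J)*9 = 63 + 9*J)
q = 2630884
X(-2359)/q = (63 + 9*(-2359))/2630884 = (63 - 21231)*(1/2630884) = -21168*1/2630884 = -5292/657721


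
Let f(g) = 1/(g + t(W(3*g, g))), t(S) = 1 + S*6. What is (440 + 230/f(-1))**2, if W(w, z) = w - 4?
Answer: 85008400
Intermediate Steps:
W(w, z) = -4 + w
t(S) = 1 + 6*S
f(g) = 1/(-23 + 19*g) (f(g) = 1/(g + (1 + 6*(-4 + 3*g))) = 1/(g + (1 + (-24 + 18*g))) = 1/(g + (-23 + 18*g)) = 1/(-23 + 19*g))
(440 + 230/f(-1))**2 = (440 + 230/(1/(-23 + 19*(-1))))**2 = (440 + 230/(1/(-23 - 19)))**2 = (440 + 230/(1/(-42)))**2 = (440 + 230/(-1/42))**2 = (440 + 230*(-42))**2 = (440 - 9660)**2 = (-9220)**2 = 85008400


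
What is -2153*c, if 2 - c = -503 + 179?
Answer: -701878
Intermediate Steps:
c = 326 (c = 2 - (-503 + 179) = 2 - 1*(-324) = 2 + 324 = 326)
-2153*c = -2153*326 = -701878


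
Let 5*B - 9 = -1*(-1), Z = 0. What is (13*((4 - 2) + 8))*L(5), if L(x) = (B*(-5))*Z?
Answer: 0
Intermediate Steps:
B = 2 (B = 9/5 + (-1*(-1))/5 = 9/5 + (1/5)*1 = 9/5 + 1/5 = 2)
L(x) = 0 (L(x) = (2*(-5))*0 = -10*0 = 0)
(13*((4 - 2) + 8))*L(5) = (13*((4 - 2) + 8))*0 = (13*(2 + 8))*0 = (13*10)*0 = 130*0 = 0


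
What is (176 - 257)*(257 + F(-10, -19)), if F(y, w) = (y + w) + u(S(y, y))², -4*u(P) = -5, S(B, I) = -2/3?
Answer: -297513/16 ≈ -18595.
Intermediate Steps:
S(B, I) = -⅔ (S(B, I) = -2*⅓ = -⅔)
u(P) = 5/4 (u(P) = -¼*(-5) = 5/4)
F(y, w) = 25/16 + w + y (F(y, w) = (y + w) + (5/4)² = (w + y) + 25/16 = 25/16 + w + y)
(176 - 257)*(257 + F(-10, -19)) = (176 - 257)*(257 + (25/16 - 19 - 10)) = -81*(257 - 439/16) = -81*3673/16 = -297513/16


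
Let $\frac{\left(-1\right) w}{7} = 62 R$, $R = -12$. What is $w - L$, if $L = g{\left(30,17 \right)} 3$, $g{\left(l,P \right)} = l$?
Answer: $5118$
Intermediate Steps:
$L = 90$ ($L = 30 \cdot 3 = 90$)
$w = 5208$ ($w = - 7 \cdot 62 \left(-12\right) = \left(-7\right) \left(-744\right) = 5208$)
$w - L = 5208 - 90 = 5118$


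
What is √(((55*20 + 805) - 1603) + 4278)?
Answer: 2*√1145 ≈ 67.676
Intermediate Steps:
√(((55*20 + 805) - 1603) + 4278) = √(((1100 + 805) - 1603) + 4278) = √((1905 - 1603) + 4278) = √(302 + 4278) = √4580 = 2*√1145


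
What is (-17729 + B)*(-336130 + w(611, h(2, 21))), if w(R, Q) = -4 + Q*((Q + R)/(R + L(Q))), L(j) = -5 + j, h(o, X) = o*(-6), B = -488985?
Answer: 16862663607296/99 ≈ 1.7033e+11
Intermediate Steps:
h(o, X) = -6*o
w(R, Q) = -4 + Q*(Q + R)/(-5 + Q + R) (w(R, Q) = -4 + Q*((Q + R)/(R + (-5 + Q))) = -4 + Q*((Q + R)/(-5 + Q + R)) = -4 + Q*(Q + R)/(-5 + Q + R))
(-17729 + B)*(-336130 + w(611, h(2, 21))) = (-17729 - 488985)*(-336130 + (20 + (-6*2)² - (-24)*2 - 4*611 - 6*2*611)/(-5 - 6*2 + 611)) = -506714*(-336130 + (20 + (-12)² - 4*(-12) - 2444 - 12*611)/(-5 - 12 + 611)) = -506714*(-336130 + (20 + 144 + 48 - 2444 - 7332)/594) = -506714*(-336130 + (1/594)*(-9564)) = -506714*(-336130 - 1594/99) = -506714*(-33278464/99) = 16862663607296/99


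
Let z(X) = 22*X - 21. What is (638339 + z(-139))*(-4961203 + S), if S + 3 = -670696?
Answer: -3577722064520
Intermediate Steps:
z(X) = -21 + 22*X
S = -670699 (S = -3 - 670696 = -670699)
(638339 + z(-139))*(-4961203 + S) = (638339 + (-21 + 22*(-139)))*(-4961203 - 670699) = (638339 + (-21 - 3058))*(-5631902) = (638339 - 3079)*(-5631902) = 635260*(-5631902) = -3577722064520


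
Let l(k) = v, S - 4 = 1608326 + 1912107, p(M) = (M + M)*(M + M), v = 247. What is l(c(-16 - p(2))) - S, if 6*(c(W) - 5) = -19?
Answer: -3520190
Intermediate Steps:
p(M) = 4*M**2 (p(M) = (2*M)*(2*M) = 4*M**2)
c(W) = 11/6 (c(W) = 5 + (1/6)*(-19) = 5 - 19/6 = 11/6)
S = 3520437 (S = 4 + (1608326 + 1912107) = 4 + 3520433 = 3520437)
l(k) = 247
l(c(-16 - p(2))) - S = 247 - 1*3520437 = 247 - 3520437 = -3520190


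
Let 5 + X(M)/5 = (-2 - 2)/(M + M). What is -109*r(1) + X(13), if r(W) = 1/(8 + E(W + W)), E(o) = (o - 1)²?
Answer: -4432/117 ≈ -37.880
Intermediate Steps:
E(o) = (-1 + o)²
r(W) = 1/(8 + (-1 + 2*W)²) (r(W) = 1/(8 + (-1 + (W + W))²) = 1/(8 + (-1 + 2*W)²))
X(M) = -25 - 10/M (X(M) = -25 + 5*((-2 - 2)/(M + M)) = -25 + 5*(-4*1/(2*M)) = -25 + 5*(-2/M) = -25 - 10/M)
-109*r(1) + X(13) = -109/(8 + (-1 + 2*1)²) + (-25 - 10/13) = -109/(8 + (-1 + 2)²) + (-25 - 10*1/13) = -109/(8 + 1²) + (-25 - 10/13) = -109/(8 + 1) - 335/13 = -109/9 - 335/13 = -4432/117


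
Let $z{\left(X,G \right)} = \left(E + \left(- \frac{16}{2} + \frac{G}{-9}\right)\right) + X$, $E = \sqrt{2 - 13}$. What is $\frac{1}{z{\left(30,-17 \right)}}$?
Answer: $\frac{1935}{47116} - \frac{81 i \sqrt{11}}{47116} \approx 0.041069 - 0.0057018 i$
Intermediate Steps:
$E = i \sqrt{11}$ ($E = \sqrt{-11} = i \sqrt{11} \approx 3.3166 i$)
$z{\left(X,G \right)} = -8 + X - \frac{G}{9} + i \sqrt{11}$ ($z{\left(X,G \right)} = \left(i \sqrt{11} + \left(- \frac{16}{2} + \frac{G}{-9}\right)\right) + X = \left(i \sqrt{11} + \left(\left(-16\right) \frac{1}{2} + G \left(- \frac{1}{9}\right)\right)\right) + X = \left(i \sqrt{11} - \left(8 + \frac{G}{9}\right)\right) + X = \left(-8 - \frac{G}{9} + i \sqrt{11}\right) + X = -8 + X - \frac{G}{9} + i \sqrt{11}$)
$\frac{1}{z{\left(30,-17 \right)}} = \frac{1}{-8 + 30 - - \frac{17}{9} + i \sqrt{11}} = \frac{1}{-8 + 30 + \frac{17}{9} + i \sqrt{11}} = \frac{1}{\frac{215}{9} + i \sqrt{11}}$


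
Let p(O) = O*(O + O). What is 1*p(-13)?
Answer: 338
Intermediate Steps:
p(O) = 2*O² (p(O) = O*(2*O) = 2*O²)
1*p(-13) = 1*(2*(-13)²) = 1*(2*169) = 1*338 = 338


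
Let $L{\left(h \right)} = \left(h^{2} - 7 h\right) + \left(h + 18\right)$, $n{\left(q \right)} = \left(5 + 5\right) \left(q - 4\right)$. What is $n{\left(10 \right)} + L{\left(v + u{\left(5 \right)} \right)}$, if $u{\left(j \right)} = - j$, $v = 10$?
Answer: $73$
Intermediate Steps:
$n{\left(q \right)} = -40 + 10 q$ ($n{\left(q \right)} = 10 \left(-4 + q\right) = -40 + 10 q$)
$L{\left(h \right)} = 18 + h^{2} - 6 h$ ($L{\left(h \right)} = \left(h^{2} - 7 h\right) + \left(18 + h\right) = 18 + h^{2} - 6 h$)
$n{\left(10 \right)} + L{\left(v + u{\left(5 \right)} \right)} = \left(-40 + 10 \cdot 10\right) + \left(18 + \left(10 - 5\right)^{2} - 6 \left(10 - 5\right)\right) = \left(-40 + 100\right) + \left(18 + \left(10 - 5\right)^{2} - 6 \left(10 - 5\right)\right) = 60 + \left(18 + 5^{2} - 30\right) = 60 + \left(18 + 25 - 30\right) = 60 + 13 = 73$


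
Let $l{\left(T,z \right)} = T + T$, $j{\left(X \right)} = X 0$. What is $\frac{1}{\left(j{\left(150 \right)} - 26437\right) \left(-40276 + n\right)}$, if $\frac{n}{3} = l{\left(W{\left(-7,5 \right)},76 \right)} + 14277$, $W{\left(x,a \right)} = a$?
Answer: $- \frac{1}{68339645} \approx -1.4633 \cdot 10^{-8}$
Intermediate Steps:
$j{\left(X \right)} = 0$
$l{\left(T,z \right)} = 2 T$
$n = 42861$ ($n = 3 \left(2 \cdot 5 + 14277\right) = 3 \left(10 + 14277\right) = 3 \cdot 14287 = 42861$)
$\frac{1}{\left(j{\left(150 \right)} - 26437\right) \left(-40276 + n\right)} = \frac{1}{\left(0 - 26437\right) \left(-40276 + 42861\right)} = \frac{1}{\left(-26437\right) 2585} = \frac{1}{-68339645} = - \frac{1}{68339645}$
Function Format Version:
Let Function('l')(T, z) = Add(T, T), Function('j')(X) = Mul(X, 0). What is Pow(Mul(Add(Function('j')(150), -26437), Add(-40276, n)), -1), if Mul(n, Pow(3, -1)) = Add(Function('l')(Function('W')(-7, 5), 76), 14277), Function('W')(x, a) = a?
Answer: Rational(-1, 68339645) ≈ -1.4633e-8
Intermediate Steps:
Function('j')(X) = 0
Function('l')(T, z) = Mul(2, T)
n = 42861 (n = Mul(3, Add(Mul(2, 5), 14277)) = Mul(3, Add(10, 14277)) = Mul(3, 14287) = 42861)
Pow(Mul(Add(Function('j')(150), -26437), Add(-40276, n)), -1) = Pow(Mul(Add(0, -26437), Add(-40276, 42861)), -1) = Pow(Mul(-26437, 2585), -1) = Pow(-68339645, -1) = Rational(-1, 68339645)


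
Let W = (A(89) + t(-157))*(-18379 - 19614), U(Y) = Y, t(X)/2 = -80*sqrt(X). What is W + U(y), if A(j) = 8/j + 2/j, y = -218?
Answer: -399332/89 + 6078880*I*sqrt(157) ≈ -4486.9 + 7.6168e+7*I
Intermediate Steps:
t(X) = -160*sqrt(X) (t(X) = 2*(-80*sqrt(X)) = -160*sqrt(X))
A(j) = 10/j
W = -379930/89 + 6078880*I*sqrt(157) (W = (10/89 - 160*I*sqrt(157))*(-18379 - 19614) = (10*(1/89) - 160*I*sqrt(157))*(-37993) = (10/89 - 160*I*sqrt(157))*(-37993) = -379930/89 + 6078880*I*sqrt(157) ≈ -4268.9 + 7.6168e+7*I)
W + U(y) = (-379930/89 + 6078880*I*sqrt(157)) - 218 = -399332/89 + 6078880*I*sqrt(157)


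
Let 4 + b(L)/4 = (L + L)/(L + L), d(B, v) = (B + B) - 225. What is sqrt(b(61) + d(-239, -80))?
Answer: I*sqrt(715) ≈ 26.739*I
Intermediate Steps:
d(B, v) = -225 + 2*B (d(B, v) = 2*B - 225 = -225 + 2*B)
b(L) = -12 (b(L) = -16 + 4*((L + L)/(L + L)) = -16 + 4*((2*L)/((2*L))) = -16 + 4*((2*L)*(1/(2*L))) = -16 + 4*1 = -16 + 4 = -12)
sqrt(b(61) + d(-239, -80)) = sqrt(-12 + (-225 + 2*(-239))) = sqrt(-12 + (-225 - 478)) = sqrt(-12 - 703) = sqrt(-715) = I*sqrt(715)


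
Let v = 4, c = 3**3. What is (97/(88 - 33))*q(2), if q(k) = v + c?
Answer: 3007/55 ≈ 54.673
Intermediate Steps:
c = 27
q(k) = 31 (q(k) = 4 + 27 = 31)
(97/(88 - 33))*q(2) = (97/(88 - 33))*31 = (97/55)*31 = 3007/55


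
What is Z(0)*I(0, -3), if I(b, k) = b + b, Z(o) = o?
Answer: 0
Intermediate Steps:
I(b, k) = 2*b
Z(0)*I(0, -3) = 0*(2*0) = 0*0 = 0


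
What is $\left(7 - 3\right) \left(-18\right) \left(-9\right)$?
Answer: $648$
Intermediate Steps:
$\left(7 - 3\right) \left(-18\right) \left(-9\right) = 4 \left(-18\right) \left(-9\right) = \left(-72\right) \left(-9\right) = 648$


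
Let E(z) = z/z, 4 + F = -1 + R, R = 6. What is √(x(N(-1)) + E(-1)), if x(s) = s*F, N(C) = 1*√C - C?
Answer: √(2 + I) ≈ 1.4553 + 0.34356*I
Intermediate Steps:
N(C) = √C - C
F = 1 (F = -4 + (-1 + 6) = -4 + 5 = 1)
E(z) = 1
x(s) = s (x(s) = s*1 = s)
√(x(N(-1)) + E(-1)) = √((√(-1) - 1*(-1)) + 1) = √((I + 1) + 1) = √((1 + I) + 1) = √(2 + I)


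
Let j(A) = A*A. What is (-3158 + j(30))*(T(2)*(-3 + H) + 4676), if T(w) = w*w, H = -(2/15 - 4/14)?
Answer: -1105932272/105 ≈ -1.0533e+7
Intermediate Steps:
j(A) = A²
H = 16/105 (H = -(2*(1/15) - 4*1/14) = -(2/15 - 2/7) = -1*(-16/105) = 16/105 ≈ 0.15238)
T(w) = w²
(-3158 + j(30))*(T(2)*(-3 + H) + 4676) = (-3158 + 30²)*(2²*(-3 + 16/105) + 4676) = (-3158 + 900)*(4*(-299/105) + 4676) = -2258*(-1196/105 + 4676) = -2258*489784/105 = -1105932272/105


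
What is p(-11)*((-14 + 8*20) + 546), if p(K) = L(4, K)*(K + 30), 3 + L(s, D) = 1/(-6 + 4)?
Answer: -46018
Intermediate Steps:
L(s, D) = -7/2 (L(s, D) = -3 + 1/(-6 + 4) = -3 + 1/(-2) = -3 - ½ = -7/2)
p(K) = -105 - 7*K/2 (p(K) = -7*(K + 30)/2 = -7*(30 + K)/2 = -105 - 7*K/2)
p(-11)*((-14 + 8*20) + 546) = (-105 - 7/2*(-11))*((-14 + 8*20) + 546) = (-105 + 77/2)*((-14 + 160) + 546) = -133*(146 + 546)/2 = -133/2*692 = -46018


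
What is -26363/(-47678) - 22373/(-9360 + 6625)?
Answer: 1138802699/130399330 ≈ 8.7332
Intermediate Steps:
-26363/(-47678) - 22373/(-9360 + 6625) = -26363*(-1/47678) - 22373/(-2735) = 26363/47678 - 22373*(-1/2735) = 26363/47678 + 22373/2735 = 1138802699/130399330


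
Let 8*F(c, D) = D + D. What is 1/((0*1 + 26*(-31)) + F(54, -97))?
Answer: -4/3321 ≈ -0.0012045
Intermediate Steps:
F(c, D) = D/4 (F(c, D) = (D + D)/8 = (2*D)/8 = D/4)
1/((0*1 + 26*(-31)) + F(54, -97)) = 1/((0*1 + 26*(-31)) + (1/4)*(-97)) = 1/((0 - 806) - 97/4) = 1/(-806 - 97/4) = 1/(-3321/4) = -4/3321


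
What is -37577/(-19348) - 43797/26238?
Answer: 23093495/84608804 ≈ 0.27294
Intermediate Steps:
-37577/(-19348) - 43797/26238 = -37577*(-1/19348) - 43797*1/26238 = 37577/19348 - 14599/8746 = 23093495/84608804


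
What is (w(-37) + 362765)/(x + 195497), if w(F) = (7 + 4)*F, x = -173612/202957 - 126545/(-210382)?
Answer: 15472142908635492/8347417729572059 ≈ 1.8535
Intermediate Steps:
x = -10841646219/42698499574 (x = -173612*1/202957 - 126545*(-1/210382) = -173612/202957 + 126545/210382 = -10841646219/42698499574 ≈ -0.25391)
w(F) = 11*F
(w(-37) + 362765)/(x + 195497) = (11*(-37) + 362765)/(-10841646219/42698499574 + 195497) = (-407 + 362765)/(8347417729572059/42698499574) = 362358*(42698499574/8347417729572059) = 15472142908635492/8347417729572059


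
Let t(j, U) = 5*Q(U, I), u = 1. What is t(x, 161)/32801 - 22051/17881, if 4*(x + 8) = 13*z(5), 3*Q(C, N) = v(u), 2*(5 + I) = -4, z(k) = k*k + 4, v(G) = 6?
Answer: -723116041/586514681 ≈ -1.2329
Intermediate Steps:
z(k) = 4 + k**2 (z(k) = k**2 + 4 = 4 + k**2)
I = -7 (I = -5 + (1/2)*(-4) = -5 - 2 = -7)
Q(C, N) = 2 (Q(C, N) = (1/3)*6 = 2)
x = 345/4 (x = -8 + (13*(4 + 5**2))/4 = -8 + (13*(4 + 25))/4 = -8 + (13*29)/4 = -8 + (1/4)*377 = -8 + 377/4 = 345/4 ≈ 86.250)
t(j, U) = 10 (t(j, U) = 5*2 = 10)
t(x, 161)/32801 - 22051/17881 = 10/32801 - 22051/17881 = -723116041/586514681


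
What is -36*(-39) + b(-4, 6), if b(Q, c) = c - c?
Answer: 1404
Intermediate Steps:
b(Q, c) = 0
-36*(-39) + b(-4, 6) = -36*(-39) + 0 = 1404 + 0 = 1404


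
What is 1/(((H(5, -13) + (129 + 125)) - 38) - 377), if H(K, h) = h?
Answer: -1/174 ≈ -0.0057471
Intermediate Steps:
1/(((H(5, -13) + (129 + 125)) - 38) - 377) = 1/(((-13 + (129 + 125)) - 38) - 377) = 1/(((-13 + 254) - 38) - 377) = 1/((241 - 38) - 377) = 1/(203 - 377) = 1/(-174) = -1/174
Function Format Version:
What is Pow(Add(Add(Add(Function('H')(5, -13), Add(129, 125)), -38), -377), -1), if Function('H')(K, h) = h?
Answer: Rational(-1, 174) ≈ -0.0057471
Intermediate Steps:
Pow(Add(Add(Add(Function('H')(5, -13), Add(129, 125)), -38), -377), -1) = Pow(Add(Add(Add(-13, Add(129, 125)), -38), -377), -1) = Pow(Add(Add(Add(-13, 254), -38), -377), -1) = Pow(Add(Add(241, -38), -377), -1) = Pow(Add(203, -377), -1) = Pow(-174, -1) = Rational(-1, 174)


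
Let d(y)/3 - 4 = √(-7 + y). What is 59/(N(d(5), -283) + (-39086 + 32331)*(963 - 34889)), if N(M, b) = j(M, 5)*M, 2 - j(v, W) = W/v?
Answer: 13521038791/52518957192682273 - 354*I*√2/52518957192682273 ≈ 2.5745e-7 - 9.5324e-15*I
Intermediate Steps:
j(v, W) = 2 - W/v
d(y) = 12 + 3*√(-7 + y)
N(M, b) = M*(2 - 5/M) (N(M, b) = (2 - 1*5/M)*M = (2 - 5/M)*M = M*(2 - 5/M))
59/(N(d(5), -283) + (-39086 + 32331)*(963 - 34889)) = 59/((-5 + 2*(12 + 3*√(-7 + 5))) + (-39086 + 32331)*(963 - 34889)) = 59/((-5 + 2*(12 + 3*√(-2))) - 6755*(-33926)) = 59/((-5 + 2*(12 + 3*(I*√2))) + 229170130) = 59/((-5 + 2*(12 + 3*I*√2)) + 229170130) = 59/((-5 + (24 + 6*I*√2)) + 229170130) = 59/((19 + 6*I*√2) + 229170130) = 59/(229170149 + 6*I*√2)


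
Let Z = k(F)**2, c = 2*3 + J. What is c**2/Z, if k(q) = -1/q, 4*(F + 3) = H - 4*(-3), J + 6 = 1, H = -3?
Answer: 9/16 ≈ 0.56250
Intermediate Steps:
J = -5 (J = -6 + 1 = -5)
c = 1 (c = 2*3 - 5 = 6 - 5 = 1)
F = -3/4 (F = -3 + (-3 - 4*(-3))/4 = -3 + (-3 + 12)/4 = -3 + (1/4)*9 = -3 + 9/4 = -3/4 ≈ -0.75000)
Z = 16/9 (Z = (-1/(-3/4))**2 = (-1*(-4/3))**2 = (4/3)**2 = 16/9 ≈ 1.7778)
c**2/Z = 1**2/(16/9) = 1*(9/16) = 9/16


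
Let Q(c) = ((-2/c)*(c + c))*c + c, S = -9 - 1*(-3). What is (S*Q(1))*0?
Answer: 0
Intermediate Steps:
S = -6 (S = -9 + 3 = -6)
Q(c) = -3*c (Q(c) = ((-2/c)*(2*c))*c + c = -4*c + c = -3*c)
(S*Q(1))*0 = -(-18)*0 = -6*(-3)*0 = 18*0 = 0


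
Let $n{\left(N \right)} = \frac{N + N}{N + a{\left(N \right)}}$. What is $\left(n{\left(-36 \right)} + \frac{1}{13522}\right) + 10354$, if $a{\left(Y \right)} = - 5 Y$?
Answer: $\frac{70000014}{6761} \approx 10354.0$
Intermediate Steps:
$n{\left(N \right)} = - \frac{1}{2}$ ($n{\left(N \right)} = \frac{N + N}{N - 5 N} = \frac{2 N}{\left(-4\right) N} = 2 N \left(- \frac{1}{4 N}\right) = - \frac{1}{2}$)
$\left(n{\left(-36 \right)} + \frac{1}{13522}\right) + 10354 = \left(- \frac{1}{2} + \frac{1}{13522}\right) + 10354 = - \frac{3380}{6761} + 10354 = \frac{70000014}{6761}$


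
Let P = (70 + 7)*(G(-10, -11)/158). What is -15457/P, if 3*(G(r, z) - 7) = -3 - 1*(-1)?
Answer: -7326618/1463 ≈ -5007.9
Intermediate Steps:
G(r, z) = 19/3 (G(r, z) = 7 + (-3 - 1*(-1))/3 = 7 + (-3 + 1)/3 = 7 + (⅓)*(-2) = 7 - ⅔ = 19/3)
P = 1463/474 (P = (70 + 7)*((19/3)/158) = 77*((19/3)*(1/158)) = 77*(19/474) = 1463/474 ≈ 3.0865)
-15457/P = -15457/1463/474 = -15457*474/1463 = -7326618/1463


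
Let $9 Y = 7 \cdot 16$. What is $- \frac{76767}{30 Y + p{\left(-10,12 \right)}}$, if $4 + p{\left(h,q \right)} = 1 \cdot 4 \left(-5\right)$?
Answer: $- \frac{230301}{1048} \approx -219.75$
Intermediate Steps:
$p{\left(h,q \right)} = -24$ ($p{\left(h,q \right)} = -4 + 1 \cdot 4 \left(-5\right) = -4 + 4 \left(-5\right) = -4 - 20 = -24$)
$Y = \frac{112}{9}$ ($Y = \frac{7 \cdot 16}{9} = \frac{1}{9} \cdot 112 = \frac{112}{9} \approx 12.444$)
$- \frac{76767}{30 Y + p{\left(-10,12 \right)}} = - \frac{76767}{30 \cdot \frac{112}{9} - 24} = - \frac{76767}{\frac{1120}{3} - 24} = - \frac{76767}{\frac{1048}{3}} = \left(-76767\right) \frac{3}{1048} = - \frac{230301}{1048}$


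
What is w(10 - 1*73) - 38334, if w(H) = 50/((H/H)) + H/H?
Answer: -38283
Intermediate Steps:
w(H) = 51 (w(H) = 50/1 + 1 = 50*1 + 1 = 50 + 1 = 51)
w(10 - 1*73) - 38334 = 51 - 38334 = -38283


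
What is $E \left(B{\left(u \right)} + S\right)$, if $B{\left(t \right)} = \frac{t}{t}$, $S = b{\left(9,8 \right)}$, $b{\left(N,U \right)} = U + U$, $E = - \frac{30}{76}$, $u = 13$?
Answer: $- \frac{255}{38} \approx -6.7105$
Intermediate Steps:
$E = - \frac{15}{38}$ ($E = \left(-30\right) \frac{1}{76} = - \frac{15}{38} \approx -0.39474$)
$b{\left(N,U \right)} = 2 U$
$S = 16$ ($S = 2 \cdot 8 = 16$)
$B{\left(t \right)} = 1$
$E \left(B{\left(u \right)} + S\right) = - \frac{15 \left(1 + 16\right)}{38} = \left(- \frac{15}{38}\right) 17 = - \frac{255}{38}$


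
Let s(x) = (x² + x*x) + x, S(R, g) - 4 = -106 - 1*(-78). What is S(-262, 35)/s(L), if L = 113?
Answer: -24/25651 ≈ -0.00093564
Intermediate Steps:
S(R, g) = -24 (S(R, g) = 4 + (-106 - 1*(-78)) = 4 + (-106 + 78) = 4 - 28 = -24)
s(x) = x + 2*x² (s(x) = (x² + x²) + x = 2*x² + x = x + 2*x²)
S(-262, 35)/s(L) = -24*1/(113*(1 + 2*113)) = -24*1/(113*(1 + 226)) = -24/(113*227) = -24/25651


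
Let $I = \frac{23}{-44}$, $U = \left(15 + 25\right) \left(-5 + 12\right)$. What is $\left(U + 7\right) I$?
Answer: $- \frac{6601}{44} \approx -150.02$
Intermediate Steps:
$U = 280$ ($U = 40 \cdot 7 = 280$)
$I = - \frac{23}{44}$ ($I = 23 \left(- \frac{1}{44}\right) = - \frac{23}{44} \approx -0.52273$)
$\left(U + 7\right) I = \left(280 + 7\right) \left(- \frac{23}{44}\right) = 287 \left(- \frac{23}{44}\right) = - \frac{6601}{44}$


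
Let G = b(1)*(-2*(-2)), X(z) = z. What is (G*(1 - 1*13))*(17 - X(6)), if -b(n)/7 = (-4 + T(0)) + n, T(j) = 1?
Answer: -7392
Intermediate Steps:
b(n) = 21 - 7*n (b(n) = -7*((-4 + 1) + n) = -7*(-3 + n) = 21 - 7*n)
G = 56 (G = (21 - 7*1)*(-2*(-2)) = (21 - 7)*4 = 14*4 = 56)
(G*(1 - 1*13))*(17 - X(6)) = (56*(1 - 1*13))*(17 - 1*6) = (56*(1 - 13))*(17 - 6) = (56*(-12))*11 = -672*11 = -7392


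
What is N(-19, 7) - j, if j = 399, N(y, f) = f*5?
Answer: -364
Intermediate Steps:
N(y, f) = 5*f
N(-19, 7) - j = 5*7 - 1*399 = 35 - 399 = -364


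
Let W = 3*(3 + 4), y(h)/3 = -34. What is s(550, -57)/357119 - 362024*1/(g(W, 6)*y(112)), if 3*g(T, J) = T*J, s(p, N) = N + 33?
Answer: 271608290/3214071 ≈ 84.506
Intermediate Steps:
s(p, N) = 33 + N
y(h) = -102 (y(h) = 3*(-34) = -102)
W = 21 (W = 3*7 = 21)
g(T, J) = J*T/3 (g(T, J) = (T*J)/3 = (J*T)/3 = J*T/3)
s(550, -57)/357119 - 362024*1/(g(W, 6)*y(112)) = (33 - 57)/357119 - 362024/((-34*6*21)) = -24*1/357119 - 362024/((-102*42)) = -24/357119 - 362024/(-4284) = -24/357119 - 362024*(-1/4284) = -24/357119 + 90506/1071 = 271608290/3214071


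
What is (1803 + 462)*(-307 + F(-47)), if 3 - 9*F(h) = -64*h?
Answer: -4354840/3 ≈ -1.4516e+6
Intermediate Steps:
F(h) = 1/3 + 64*h/9 (F(h) = 1/3 - (-64)*h/9 = 1/3 + 64*h/9)
(1803 + 462)*(-307 + F(-47)) = (1803 + 462)*(-307 + (1/3 + (64/9)*(-47))) = 2265*(-307 + (1/3 - 3008/9)) = 2265*(-307 - 3005/9) = 2265*(-5768/9) = -4354840/3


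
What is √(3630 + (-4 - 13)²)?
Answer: √3919 ≈ 62.602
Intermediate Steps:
√(3630 + (-4 - 13)²) = √(3630 + (-17)²) = √(3630 + 289) = √3919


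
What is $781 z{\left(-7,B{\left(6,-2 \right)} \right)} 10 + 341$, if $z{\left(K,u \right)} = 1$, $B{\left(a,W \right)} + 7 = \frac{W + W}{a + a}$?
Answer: $8151$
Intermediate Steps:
$B{\left(a,W \right)} = -7 + \frac{W}{a}$ ($B{\left(a,W \right)} = -7 + \frac{W + W}{a + a} = -7 + \frac{2 W}{2 a} = -7 + 2 W \frac{1}{2 a} = -7 + \frac{W}{a}$)
$781 z{\left(-7,B{\left(6,-2 \right)} \right)} 10 + 341 = 781 \cdot 1 \cdot 10 + 341 = 781 \cdot 10 + 341 = 7810 + 341 = 8151$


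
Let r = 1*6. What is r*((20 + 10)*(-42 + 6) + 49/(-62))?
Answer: -201027/31 ≈ -6484.7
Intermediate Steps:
r = 6
r*((20 + 10)*(-42 + 6) + 49/(-62)) = 6*((20 + 10)*(-42 + 6) + 49/(-62)) = 6*(30*(-36) + 49*(-1/62)) = 6*(-1080 - 49/62) = 6*(-67009/62) = -201027/31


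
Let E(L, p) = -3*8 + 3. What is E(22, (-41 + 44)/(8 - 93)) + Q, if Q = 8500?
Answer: 8479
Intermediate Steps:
E(L, p) = -21 (E(L, p) = -24 + 3 = -21)
E(22, (-41 + 44)/(8 - 93)) + Q = -21 + 8500 = 8479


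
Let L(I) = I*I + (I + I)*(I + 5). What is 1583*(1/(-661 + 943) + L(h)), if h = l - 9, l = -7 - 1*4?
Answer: 446407583/282 ≈ 1.5830e+6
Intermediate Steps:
l = -11 (l = -7 - 4 = -11)
h = -20 (h = -11 - 9 = -20)
L(I) = I² + 2*I*(5 + I) (L(I) = I² + (2*I)*(5 + I) = I² + 2*I*(5 + I))
1583*(1/(-661 + 943) + L(h)) = 1583*(1/(-661 + 943) - 20*(10 + 3*(-20))) = 1583*(1/282 - 20*(10 - 60)) = 1583*(1/282 - 20*(-50)) = 1583*(1/282 + 1000) = 1583*(282001/282) = 446407583/282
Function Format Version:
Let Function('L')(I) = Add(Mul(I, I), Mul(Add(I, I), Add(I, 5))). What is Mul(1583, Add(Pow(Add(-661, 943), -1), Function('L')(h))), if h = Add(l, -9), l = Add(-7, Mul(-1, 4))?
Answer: Rational(446407583, 282) ≈ 1.5830e+6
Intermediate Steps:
l = -11 (l = Add(-7, -4) = -11)
h = -20 (h = Add(-11, -9) = -20)
Function('L')(I) = Add(Pow(I, 2), Mul(2, I, Add(5, I))) (Function('L')(I) = Add(Pow(I, 2), Mul(Mul(2, I), Add(5, I))) = Add(Pow(I, 2), Mul(2, I, Add(5, I))))
Mul(1583, Add(Pow(Add(-661, 943), -1), Function('L')(h))) = Mul(1583, Add(Pow(Add(-661, 943), -1), Mul(-20, Add(10, Mul(3, -20))))) = Mul(1583, Add(Pow(282, -1), Mul(-20, Add(10, -60)))) = Mul(1583, Add(Rational(1, 282), Mul(-20, -50))) = Mul(1583, Add(Rational(1, 282), 1000)) = Mul(1583, Rational(282001, 282)) = Rational(446407583, 282)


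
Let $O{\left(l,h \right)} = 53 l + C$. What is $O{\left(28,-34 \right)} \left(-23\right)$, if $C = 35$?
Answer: $-34937$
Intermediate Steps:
$O{\left(l,h \right)} = 35 + 53 l$ ($O{\left(l,h \right)} = 53 l + 35 = 35 + 53 l$)
$O{\left(28,-34 \right)} \left(-23\right) = \left(35 + 53 \cdot 28\right) \left(-23\right) = \left(35 + 1484\right) \left(-23\right) = 1519 \left(-23\right) = -34937$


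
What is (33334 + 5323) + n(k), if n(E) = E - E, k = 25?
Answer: 38657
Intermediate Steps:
n(E) = 0
(33334 + 5323) + n(k) = (33334 + 5323) + 0 = 38657 + 0 = 38657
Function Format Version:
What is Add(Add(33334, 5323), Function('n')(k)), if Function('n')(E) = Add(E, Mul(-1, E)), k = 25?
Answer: 38657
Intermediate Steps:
Function('n')(E) = 0
Add(Add(33334, 5323), Function('n')(k)) = Add(Add(33334, 5323), 0) = Add(38657, 0) = 38657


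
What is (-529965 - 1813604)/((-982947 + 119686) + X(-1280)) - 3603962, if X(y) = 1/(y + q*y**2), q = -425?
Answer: -2166365170253531300602/601107004494081 ≈ -3.6040e+6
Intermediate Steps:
X(y) = 1/(y - 425*y**2)
(-529965 - 1813604)/((-982947 + 119686) + X(-1280)) - 3603962 = (-529965 - 1813604)/((-982947 + 119686) - 1/(-1280*(-1 + 425*(-1280)))) - 3603962 = -2343569/(-863261 - 1*(-1/1280)/(-1 - 544000)) - 3603962 = -2343569/(-863261 - 1*(-1/1280)/(-544001)) - 3603962 = -2343569/(-863261 - 1*(-1/1280)*(-1/544001)) - 3603962 = -2343569/(-863261 - 1/696321280) - 3603962 = -2343569/(-601107004494081/696321280) - 3603962 = -2343569*(-696321280/601107004494081) - 3603962 = 1631876965848320/601107004494081 - 3603962 = -2166365170253531300602/601107004494081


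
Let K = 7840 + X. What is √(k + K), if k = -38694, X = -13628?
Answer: I*√44482 ≈ 210.91*I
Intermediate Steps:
K = -5788 (K = 7840 - 13628 = -5788)
√(k + K) = √(-38694 - 5788) = √(-44482) = I*√44482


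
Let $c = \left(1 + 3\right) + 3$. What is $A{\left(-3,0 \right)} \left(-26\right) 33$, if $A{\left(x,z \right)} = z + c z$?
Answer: $0$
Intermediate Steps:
$c = 7$ ($c = 4 + 3 = 7$)
$A{\left(x,z \right)} = 8 z$ ($A{\left(x,z \right)} = z + 7 z = 8 z$)
$A{\left(-3,0 \right)} \left(-26\right) 33 = 8 \cdot 0 \left(-26\right) 33 = 0 \left(-26\right) 33 = 0 \cdot 33 = 0$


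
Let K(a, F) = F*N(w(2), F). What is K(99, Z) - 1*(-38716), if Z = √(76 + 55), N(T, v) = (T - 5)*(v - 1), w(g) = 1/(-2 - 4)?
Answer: 228235/6 + 31*√131/6 ≈ 38098.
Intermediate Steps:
w(g) = -⅙ (w(g) = 1/(-6) = -⅙)
N(T, v) = (-1 + v)*(-5 + T) (N(T, v) = (-5 + T)*(-1 + v) = (-1 + v)*(-5 + T))
Z = √131 ≈ 11.446
K(a, F) = F*(31/6 - 31*F/6) (K(a, F) = F*(5 - 1*(-⅙) - 5*F - F/6) = F*(5 + ⅙ - 5*F - F/6) = F*(31/6 - 31*F/6))
K(99, Z) - 1*(-38716) = 31*√131*(1 - √131)/6 - 1*(-38716) = 31*√131*(1 - √131)/6 + 38716 = 38716 + 31*√131*(1 - √131)/6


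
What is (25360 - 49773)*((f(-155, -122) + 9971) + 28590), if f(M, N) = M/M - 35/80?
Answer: -15062454805/16 ≈ -9.4140e+8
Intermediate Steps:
f(M, N) = 9/16 (f(M, N) = 1 - 35*1/80 = 1 - 7/16 = 9/16)
(25360 - 49773)*((f(-155, -122) + 9971) + 28590) = (25360 - 49773)*((9/16 + 9971) + 28590) = -24413*(159545/16 + 28590) = -24413*616985/16 = -15062454805/16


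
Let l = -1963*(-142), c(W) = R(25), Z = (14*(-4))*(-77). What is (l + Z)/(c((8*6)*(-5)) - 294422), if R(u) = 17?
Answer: -283058/294405 ≈ -0.96146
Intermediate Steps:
Z = 4312 (Z = -56*(-77) = 4312)
c(W) = 17
l = 278746
(l + Z)/(c((8*6)*(-5)) - 294422) = (278746 + 4312)/(17 - 294422) = 283058/(-294405) = 283058*(-1/294405) = -283058/294405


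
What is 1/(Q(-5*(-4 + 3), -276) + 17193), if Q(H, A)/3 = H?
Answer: 1/17208 ≈ 5.8112e-5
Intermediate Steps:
Q(H, A) = 3*H
1/(Q(-5*(-4 + 3), -276) + 17193) = 1/(3*(-5*(-4 + 3)) + 17193) = 1/(3*(-5*(-1)) + 17193) = 1/(3*5 + 17193) = 1/(15 + 17193) = 1/17208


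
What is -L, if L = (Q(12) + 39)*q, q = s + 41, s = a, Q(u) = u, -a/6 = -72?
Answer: -24123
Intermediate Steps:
a = 432 (a = -6*(-72) = 432)
s = 432
q = 473 (q = 432 + 41 = 473)
L = 24123 (L = (12 + 39)*473 = 51*473 = 24123)
-L = -1*24123 = -24123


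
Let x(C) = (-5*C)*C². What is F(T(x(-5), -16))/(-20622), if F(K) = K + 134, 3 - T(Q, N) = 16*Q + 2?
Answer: 9865/20622 ≈ 0.47837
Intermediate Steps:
x(C) = -5*C³
T(Q, N) = 1 - 16*Q (T(Q, N) = 3 - (16*Q + 2) = 3 - (2 + 16*Q) = 3 + (-2 - 16*Q) = 1 - 16*Q)
F(K) = 134 + K
F(T(x(-5), -16))/(-20622) = (134 + (1 - (-80)*(-5)³))/(-20622) = (134 + (1 - (-80)*(-125)))*(-1/20622) = (134 + (1 - 16*625))*(-1/20622) = (134 + (1 - 10000))*(-1/20622) = (134 - 9999)*(-1/20622) = -9865*(-1/20622) = 9865/20622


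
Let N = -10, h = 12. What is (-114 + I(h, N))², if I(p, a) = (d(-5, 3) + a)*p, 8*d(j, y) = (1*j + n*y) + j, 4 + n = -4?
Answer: 81225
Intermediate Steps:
n = -8 (n = -4 - 4 = -8)
d(j, y) = -y + j/4 (d(j, y) = ((1*j - 8*y) + j)/8 = ((j - 8*y) + j)/8 = (-8*y + 2*j)/8 = -y + j/4)
I(p, a) = p*(-17/4 + a) (I(p, a) = ((-1*3 + (¼)*(-5)) + a)*p = ((-3 - 5/4) + a)*p = (-17/4 + a)*p = p*(-17/4 + a))
(-114 + I(h, N))² = (-114 + (¼)*12*(-17 + 4*(-10)))² = (-114 + (¼)*12*(-17 - 40))² = (-114 + (¼)*12*(-57))² = (-114 - 171)² = (-285)² = 81225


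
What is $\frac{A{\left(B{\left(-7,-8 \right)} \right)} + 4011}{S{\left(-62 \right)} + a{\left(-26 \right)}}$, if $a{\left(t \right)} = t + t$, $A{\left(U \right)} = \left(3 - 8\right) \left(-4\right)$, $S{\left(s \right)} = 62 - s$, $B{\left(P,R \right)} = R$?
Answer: $\frac{4031}{72} \approx 55.986$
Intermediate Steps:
$A{\left(U \right)} = 20$ ($A{\left(U \right)} = \left(3 - 8\right) \left(-4\right) = \left(-5\right) \left(-4\right) = 20$)
$a{\left(t \right)} = 2 t$
$\frac{A{\left(B{\left(-7,-8 \right)} \right)} + 4011}{S{\left(-62 \right)} + a{\left(-26 \right)}} = \frac{20 + 4011}{\left(62 - -62\right) + 2 \left(-26\right)} = \frac{4031}{\left(62 + 62\right) - 52} = \frac{4031}{124 - 52} = \frac{4031}{72}$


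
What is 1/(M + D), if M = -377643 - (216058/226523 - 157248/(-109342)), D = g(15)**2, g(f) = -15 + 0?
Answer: -12384238933/4674064311866264 ≈ -2.6496e-6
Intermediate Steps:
g(f) = -15
D = 225 (D = (-15)**2 = 225)
M = -4676850765626189/12384238933 (M = -377643 - (216058*(1/226523) - 157248*(-1/109342)) = -377643 - (216058/226523 + 78624/54671) = -377643 - 1*29622251270/12384238933 = -377643 - 29622251270/12384238933 = -4676850765626189/12384238933 ≈ -3.7765e+5)
1/(M + D) = 1/(-4676850765626189/12384238933 + 225) = 1/(-4674064311866264/12384238933) = -12384238933/4674064311866264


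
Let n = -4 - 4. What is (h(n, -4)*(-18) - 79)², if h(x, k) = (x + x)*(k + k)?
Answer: 5678689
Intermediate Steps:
n = -8
h(x, k) = 4*k*x (h(x, k) = (2*x)*(2*k) = 4*k*x)
(h(n, -4)*(-18) - 79)² = ((4*(-4)*(-8))*(-18) - 79)² = (128*(-18) - 79)² = (-2304 - 79)² = (-2383)² = 5678689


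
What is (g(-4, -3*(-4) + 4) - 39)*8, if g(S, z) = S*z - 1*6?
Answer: -872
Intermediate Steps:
g(S, z) = -6 + S*z (g(S, z) = S*z - 6 = -6 + S*z)
(g(-4, -3*(-4) + 4) - 39)*8 = ((-6 - 4*(-3*(-4) + 4)) - 39)*8 = ((-6 - 4*(12 + 4)) - 39)*8 = ((-6 - 4*16) - 39)*8 = ((-6 - 64) - 39)*8 = (-70 - 39)*8 = -109*8 = -872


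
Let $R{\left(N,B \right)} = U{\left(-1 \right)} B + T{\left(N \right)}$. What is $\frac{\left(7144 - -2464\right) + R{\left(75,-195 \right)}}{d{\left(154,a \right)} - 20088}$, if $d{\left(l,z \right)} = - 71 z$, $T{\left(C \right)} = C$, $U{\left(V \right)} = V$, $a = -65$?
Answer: $- \frac{9878}{15473} \approx -0.6384$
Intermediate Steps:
$R{\left(N,B \right)} = N - B$ ($R{\left(N,B \right)} = - B + N = N - B$)
$\frac{\left(7144 - -2464\right) + R{\left(75,-195 \right)}}{d{\left(154,a \right)} - 20088} = \frac{\left(7144 - -2464\right) + \left(75 - -195\right)}{\left(-71\right) \left(-65\right) - 20088} = \frac{\left(7144 + 2464\right) + \left(75 + 195\right)}{4615 - 20088} = \frac{9608 + 270}{-15473} = 9878 \left(- \frac{1}{15473}\right) = - \frac{9878}{15473}$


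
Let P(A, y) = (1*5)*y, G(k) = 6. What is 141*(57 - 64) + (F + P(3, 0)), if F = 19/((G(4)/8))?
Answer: -2885/3 ≈ -961.67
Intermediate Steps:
P(A, y) = 5*y
F = 76/3 (F = 19/((6/8)) = 19/((6*(⅛))) = 19/(¾) = 19*(4/3) = 76/3 ≈ 25.333)
141*(57 - 64) + (F + P(3, 0)) = 141*(57 - 64) + (76/3 + 5*0) = 141*(-7) + (76/3 + 0) = -987 + 76/3 = -2885/3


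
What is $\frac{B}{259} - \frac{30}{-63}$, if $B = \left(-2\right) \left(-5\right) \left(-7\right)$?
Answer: $\frac{160}{777} \approx 0.20592$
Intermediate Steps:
$B = -70$ ($B = 10 \left(-7\right) = -70$)
$\frac{B}{259} - \frac{30}{-63} = - \frac{70}{259} - \frac{30}{-63} = \left(-70\right) \frac{1}{259} - - \frac{10}{21} = - \frac{10}{37} + \frac{10}{21} = \frac{160}{777}$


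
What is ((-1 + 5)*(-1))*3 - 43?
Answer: -55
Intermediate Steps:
((-1 + 5)*(-1))*3 - 43 = (4*(-1))*3 - 43 = -4*3 - 43 = -12 - 43 = -55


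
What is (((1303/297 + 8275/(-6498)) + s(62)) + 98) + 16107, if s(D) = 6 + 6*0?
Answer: 3476857265/214434 ≈ 16214.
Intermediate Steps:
s(D) = 6 (s(D) = 6 + 0 = 6)
(((1303/297 + 8275/(-6498)) + s(62)) + 98) + 16107 = (((1303/297 + 8275/(-6498)) + 6) + 98) + 16107 = (((1303*(1/297) + 8275*(-1/6498)) + 6) + 98) + 16107 = (((1303/297 - 8275/6498) + 6) + 98) + 16107 = ((667691/214434 + 6) + 98) + 16107 = (1954295/214434 + 98) + 16107 = 22968827/214434 + 16107 = 3476857265/214434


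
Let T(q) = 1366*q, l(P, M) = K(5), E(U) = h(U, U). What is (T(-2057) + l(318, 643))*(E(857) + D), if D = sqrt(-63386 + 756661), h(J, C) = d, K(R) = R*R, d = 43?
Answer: -120822991 - 14049185*sqrt(27731) ≈ -2.4604e+9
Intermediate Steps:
K(R) = R**2
h(J, C) = 43
E(U) = 43
D = 5*sqrt(27731) (D = sqrt(693275) = 5*sqrt(27731) ≈ 832.63)
l(P, M) = 25 (l(P, M) = 5**2 = 25)
(T(-2057) + l(318, 643))*(E(857) + D) = (1366*(-2057) + 25)*(43 + 5*sqrt(27731)) = (-2809862 + 25)*(43 + 5*sqrt(27731)) = -2809837*(43 + 5*sqrt(27731)) = -120822991 - 14049185*sqrt(27731)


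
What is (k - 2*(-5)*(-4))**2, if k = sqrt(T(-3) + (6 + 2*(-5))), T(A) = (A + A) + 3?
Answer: (40 - I*sqrt(7))**2 ≈ 1593.0 - 211.66*I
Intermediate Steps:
T(A) = 3 + 2*A (T(A) = 2*A + 3 = 3 + 2*A)
k = I*sqrt(7) (k = sqrt((3 + 2*(-3)) + (6 + 2*(-5))) = sqrt((3 - 6) + (6 - 10)) = sqrt(-3 - 4) = sqrt(-7) = I*sqrt(7) ≈ 2.6458*I)
(k - 2*(-5)*(-4))**2 = (I*sqrt(7) - 2*(-5)*(-4))**2 = (I*sqrt(7) + 10*(-4))**2 = (I*sqrt(7) - 40)**2 = (-40 + I*sqrt(7))**2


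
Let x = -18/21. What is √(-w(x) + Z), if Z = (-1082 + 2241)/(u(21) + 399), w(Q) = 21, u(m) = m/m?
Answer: I*√7241/20 ≈ 4.2547*I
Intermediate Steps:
x = -6/7 (x = -18*1/21 = -6/7 ≈ -0.85714)
u(m) = 1
Z = 1159/400 (Z = (-1082 + 2241)/(1 + 399) = 1159/400 ≈ 2.8975)
√(-w(x) + Z) = √(-1*21 + 1159/400) = √(-21 + 1159/400) = √(-7241/400) = I*√7241/20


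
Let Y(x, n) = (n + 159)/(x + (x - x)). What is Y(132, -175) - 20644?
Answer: -681256/33 ≈ -20644.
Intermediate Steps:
Y(x, n) = (159 + n)/x (Y(x, n) = (159 + n)/(x + 0) = (159 + n)/x)
Y(132, -175) - 20644 = (159 - 175)/132 - 20644 = (1/132)*(-16) - 20644 = -4/33 - 20644 = -681256/33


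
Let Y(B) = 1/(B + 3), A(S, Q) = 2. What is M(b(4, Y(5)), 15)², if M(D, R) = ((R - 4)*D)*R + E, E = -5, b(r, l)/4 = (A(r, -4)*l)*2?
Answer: 105625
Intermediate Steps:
Y(B) = 1/(3 + B)
b(r, l) = 16*l (b(r, l) = 4*((2*l)*2) = 4*(4*l) = 16*l)
M(D, R) = -5 + D*R*(-4 + R) (M(D, R) = ((R - 4)*D)*R - 5 = ((-4 + R)*D)*R - 5 = (D*(-4 + R))*R - 5 = D*R*(-4 + R) - 5 = -5 + D*R*(-4 + R))
M(b(4, Y(5)), 15)² = (-5 + (16/(3 + 5))*15² - 4*16/(3 + 5)*15)² = (-5 + (16/8)*225 - 4*16/8*15)² = (-5 + (16*(⅛))*225 - 4*16*(⅛)*15)² = (-5 + 2*225 - 4*2*15)² = (-5 + 450 - 120)² = 325² = 105625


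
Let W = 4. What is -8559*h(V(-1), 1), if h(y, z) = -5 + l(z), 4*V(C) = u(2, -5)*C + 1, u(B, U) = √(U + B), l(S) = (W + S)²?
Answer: -171180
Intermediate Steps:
l(S) = (4 + S)²
u(B, U) = √(B + U)
V(C) = ¼ + I*C*√3/4 (V(C) = (√(2 - 5)*C + 1)/4 = (√(-3)*C + 1)/4 = ((I*√3)*C + 1)/4 = (I*C*√3 + 1)/4 = (1 + I*C*√3)/4 = ¼ + I*C*√3/4)
h(y, z) = -5 + (4 + z)²
-8559*h(V(-1), 1) = -8559*(-5 + (4 + 1)²) = -8559*(-5 + 5²) = -8559*(-5 + 25) = -8559*20 = -171180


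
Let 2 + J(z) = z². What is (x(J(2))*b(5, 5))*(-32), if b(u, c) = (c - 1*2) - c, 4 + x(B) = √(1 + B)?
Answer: -256 + 64*√3 ≈ -145.15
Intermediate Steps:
J(z) = -2 + z²
x(B) = -4 + √(1 + B)
b(u, c) = -2 (b(u, c) = (c - 2) - c = (-2 + c) - c = -2)
(x(J(2))*b(5, 5))*(-32) = ((-4 + √(1 + (-2 + 2²)))*(-2))*(-32) = ((-4 + √(1 + (-2 + 4)))*(-2))*(-32) = ((-4 + √(1 + 2))*(-2))*(-32) = ((-4 + √3)*(-2))*(-32) = (8 - 2*√3)*(-32) = -256 + 64*√3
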